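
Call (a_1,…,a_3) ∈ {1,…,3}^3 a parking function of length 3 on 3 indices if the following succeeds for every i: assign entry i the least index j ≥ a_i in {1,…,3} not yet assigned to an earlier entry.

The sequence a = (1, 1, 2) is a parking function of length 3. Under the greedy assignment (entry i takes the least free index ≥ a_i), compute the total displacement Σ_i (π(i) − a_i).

2

Σπ = 3·4/2 = 6 (π permutes [3]); Σa = 1+1+2 = 4; disp = 6−4 = 2.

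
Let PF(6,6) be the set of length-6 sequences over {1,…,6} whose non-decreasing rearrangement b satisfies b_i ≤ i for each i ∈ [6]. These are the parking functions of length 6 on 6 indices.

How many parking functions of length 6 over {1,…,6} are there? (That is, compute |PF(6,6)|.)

16807

#PF = 1·7^5 = 1·16807 = 16807 (Pollak)
Example (1,2,2,4,5,4) → sorted (1,2,2,4,4,5): b_i ≤ i ∀i, a PF.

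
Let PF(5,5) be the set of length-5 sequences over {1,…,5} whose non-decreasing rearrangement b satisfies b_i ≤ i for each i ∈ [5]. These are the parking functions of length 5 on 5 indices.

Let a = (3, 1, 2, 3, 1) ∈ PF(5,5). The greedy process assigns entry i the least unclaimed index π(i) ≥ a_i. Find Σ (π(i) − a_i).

Σπ = 5·6/2 = 15 (π permutes [5]); Σa = 3+1+2+3+1 = 10; disp = 15−10 = 5.

5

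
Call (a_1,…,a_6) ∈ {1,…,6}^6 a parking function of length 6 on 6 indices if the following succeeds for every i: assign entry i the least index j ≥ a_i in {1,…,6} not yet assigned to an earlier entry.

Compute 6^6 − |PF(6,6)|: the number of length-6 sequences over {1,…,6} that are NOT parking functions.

29849

Count = (6−6+1)·(6+1)^(6−1) = 1×16807 = 16807
One tuple (5,4,3,3,2,2) → sorted (2,2,3,3,4,5): b_1=2>1, not a PF.
So 46656 − 16807 = 29849 fail.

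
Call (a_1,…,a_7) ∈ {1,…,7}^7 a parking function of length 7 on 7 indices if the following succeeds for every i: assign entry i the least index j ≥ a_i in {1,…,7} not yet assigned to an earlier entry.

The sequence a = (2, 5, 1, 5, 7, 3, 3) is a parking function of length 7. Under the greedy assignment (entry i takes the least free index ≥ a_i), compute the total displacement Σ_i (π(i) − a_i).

2

Σπ = 7·8/2 = 28 (π permutes [7]); Σa = 2+5+1+5+7+3+3 = 26; disp = 28−26 = 2.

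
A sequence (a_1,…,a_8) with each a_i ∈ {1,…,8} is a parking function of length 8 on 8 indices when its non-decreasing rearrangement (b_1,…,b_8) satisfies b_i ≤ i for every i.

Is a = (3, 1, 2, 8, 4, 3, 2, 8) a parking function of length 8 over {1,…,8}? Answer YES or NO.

NO

Order a: b = (1, 2, 2, 3, 3, 4, 8, 8).
  b_1=1 ≤ 1
  b_2=2 ≤ 2
  b_3=2 ≤ 3
  b_4=3 ≤ 4
  b_5=3 ≤ 5
  b_6=4 ≤ 6
  b_7=8 > 7
  fails at i=7 ⇒ NO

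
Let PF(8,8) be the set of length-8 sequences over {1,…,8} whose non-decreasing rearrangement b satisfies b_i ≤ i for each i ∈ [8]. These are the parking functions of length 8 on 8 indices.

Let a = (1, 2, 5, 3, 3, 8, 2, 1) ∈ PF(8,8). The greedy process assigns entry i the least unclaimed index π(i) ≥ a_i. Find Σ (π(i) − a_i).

Σπ(i) = 1+…+8 = 36; Σa = 1+2+5+3+3+8+2+1 = 25; disp = 36−25 = 11.

11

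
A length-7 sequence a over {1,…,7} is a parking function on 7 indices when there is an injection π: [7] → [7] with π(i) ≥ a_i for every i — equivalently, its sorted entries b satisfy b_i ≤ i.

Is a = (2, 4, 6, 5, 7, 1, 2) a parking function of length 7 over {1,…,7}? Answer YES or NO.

Rearranged: b = (1, 2, 2, 4, 5, 6, 7).
  b_1=1 ≤ 1
  b_2=2 ≤ 2
  b_3=2 ≤ 3
  b_4=4 ≤ 4
  b_5=5 ≤ 5
  b_6=6 ≤ 6
  b_7=7 ≤ 7
All bounds hold ⇒ YES

YES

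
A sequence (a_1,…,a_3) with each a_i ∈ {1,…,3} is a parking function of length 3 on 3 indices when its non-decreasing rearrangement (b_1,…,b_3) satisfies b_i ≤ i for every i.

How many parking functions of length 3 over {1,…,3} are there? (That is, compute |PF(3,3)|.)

#PF = (4−3)·4^(3−1) = 1 · 16 = 16 (Pollak)
E.g. (2,3,1) → sorted (1,2,3): b_i ≤ i ∀i, a PF.

16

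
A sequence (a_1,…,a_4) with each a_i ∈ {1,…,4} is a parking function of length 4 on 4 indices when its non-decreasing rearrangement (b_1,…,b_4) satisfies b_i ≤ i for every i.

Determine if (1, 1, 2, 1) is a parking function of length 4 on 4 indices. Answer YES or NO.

Rearranged: b = (1, 1, 1, 2).
  b_1=1 ≤ 1
  b_2=1 ≤ 2
  b_3=1 ≤ 3
  b_4=2 ≤ 4
All bounds hold ⇒ YES

YES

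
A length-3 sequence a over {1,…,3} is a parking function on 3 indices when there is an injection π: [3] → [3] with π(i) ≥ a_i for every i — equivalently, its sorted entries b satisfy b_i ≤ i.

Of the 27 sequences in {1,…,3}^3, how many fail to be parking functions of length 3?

11

|PF(3,3)| = (3−3+1)·(3+1)^(3−1) = 1×16 = 16 [KW]
One tuple (3,2,2) → sorted (2,2,3): b_1=2>1, not a PF.
So 27 − 16 = 11 fail.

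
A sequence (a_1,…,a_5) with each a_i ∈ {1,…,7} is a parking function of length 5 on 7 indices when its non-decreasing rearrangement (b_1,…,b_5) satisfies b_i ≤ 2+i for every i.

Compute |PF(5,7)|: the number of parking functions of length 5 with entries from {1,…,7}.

|PF| = (7+1−5)·(7+1)^{5−1} = 3 · 4096 = 12288
Example (3,2,2,6,2) → sorted (2,2,2,3,6): b_i ≤ 2+i ∀i, a PF.

12288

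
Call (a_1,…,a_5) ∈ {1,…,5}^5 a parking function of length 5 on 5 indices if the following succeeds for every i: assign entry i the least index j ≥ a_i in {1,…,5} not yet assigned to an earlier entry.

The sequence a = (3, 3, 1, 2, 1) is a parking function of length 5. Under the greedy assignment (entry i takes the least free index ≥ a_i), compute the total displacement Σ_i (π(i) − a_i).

Σπ = 5·6/2 = 15 (π permutes [5]); Σa = 3+3+1+2+1 = 10; disp = 15−10 = 5.

5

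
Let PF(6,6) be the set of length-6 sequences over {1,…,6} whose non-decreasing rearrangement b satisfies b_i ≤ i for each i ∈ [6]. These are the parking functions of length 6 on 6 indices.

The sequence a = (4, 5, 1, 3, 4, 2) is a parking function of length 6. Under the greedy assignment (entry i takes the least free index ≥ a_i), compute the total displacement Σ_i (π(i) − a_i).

2

Σπ = 6·7/2 = 21 (π permutes [6]); Σa = 4+5+1+3+4+2 = 19; disp = 21−19 = 2.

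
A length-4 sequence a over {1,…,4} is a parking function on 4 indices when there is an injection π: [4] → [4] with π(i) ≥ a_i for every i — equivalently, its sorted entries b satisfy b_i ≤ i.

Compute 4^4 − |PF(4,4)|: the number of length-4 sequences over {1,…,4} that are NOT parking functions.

|PF(4,4)| = (4+1−4)·(4+1)^{4−1} = 1·125 = 125
Check (3,2,4,3) → sorted (2,3,3,4): b_1=2>1, not a PF.
Total 256; non-PF = 256−125 = 131

131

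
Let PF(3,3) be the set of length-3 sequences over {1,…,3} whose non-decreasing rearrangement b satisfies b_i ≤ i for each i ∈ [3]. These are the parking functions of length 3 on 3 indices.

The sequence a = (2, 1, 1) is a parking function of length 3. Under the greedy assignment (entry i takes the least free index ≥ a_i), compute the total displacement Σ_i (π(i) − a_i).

2

Σπ = 6 ({1..3} each once); Σa = 2+1+1 = 4; disp = 6−4 = 2.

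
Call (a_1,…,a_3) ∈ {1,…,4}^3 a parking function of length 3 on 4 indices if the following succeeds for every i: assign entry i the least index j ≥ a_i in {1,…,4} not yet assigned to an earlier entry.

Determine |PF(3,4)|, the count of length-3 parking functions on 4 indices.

|PF(3,4)| = (4+1−3)·(4+1)^{3−1} = 2×25 = 50
E.g. (4,1,2) → sorted (1,2,4): b_i ≤ 1+i ∀i, a PF.

50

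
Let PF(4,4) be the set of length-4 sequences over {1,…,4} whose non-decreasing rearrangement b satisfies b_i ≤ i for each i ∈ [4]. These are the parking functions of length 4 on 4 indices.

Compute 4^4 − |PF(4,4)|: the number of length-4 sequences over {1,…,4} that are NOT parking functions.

131

|PF| = (5−4)·5^(4−1) = 1 · 125 = 125 (Konheim–Weiss)
E.g. (3,3,3,2) → sorted (2,3,3,3): b_1=2>1, not a PF.
Total 256; non-PF = 256−125 = 131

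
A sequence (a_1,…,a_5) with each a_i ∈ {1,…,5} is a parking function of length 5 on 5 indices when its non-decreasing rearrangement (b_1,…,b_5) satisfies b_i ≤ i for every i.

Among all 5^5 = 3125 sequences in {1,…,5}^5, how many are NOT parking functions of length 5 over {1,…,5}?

#PF = (6−5)·6^(5−1) = 1·1296 = 1296
Example (4,5,2,3,3) → sorted (2,3,3,4,5): b_1=2>1, not a PF.
5^5 − 1296 = 3125 − 1296 = 1829

1829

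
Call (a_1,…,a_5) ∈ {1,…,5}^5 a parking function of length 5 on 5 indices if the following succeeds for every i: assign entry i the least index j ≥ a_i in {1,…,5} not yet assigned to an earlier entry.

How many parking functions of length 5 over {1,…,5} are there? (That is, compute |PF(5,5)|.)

|PF(5,5)| = (6−5)·6^(5−1) = 1 · 1296 = 1296 (Pollak)
E.g. (2,2,4,2,1) → sorted (1,2,2,2,4): b_i ≤ i ∀i, a PF.

1296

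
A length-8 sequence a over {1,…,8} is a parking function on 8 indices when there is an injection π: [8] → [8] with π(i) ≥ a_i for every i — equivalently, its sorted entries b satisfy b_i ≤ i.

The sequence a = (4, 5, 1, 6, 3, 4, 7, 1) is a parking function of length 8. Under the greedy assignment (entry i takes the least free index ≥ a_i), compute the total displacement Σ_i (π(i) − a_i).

Σπ = 36 ({1..8} each once); Σa = 4+5+1+6+3+4+7+1 = 31; disp = 36−31 = 5.

5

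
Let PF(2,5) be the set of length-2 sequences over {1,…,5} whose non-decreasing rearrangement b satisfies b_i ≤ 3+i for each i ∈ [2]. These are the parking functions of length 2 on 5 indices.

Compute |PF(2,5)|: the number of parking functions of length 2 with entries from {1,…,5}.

24

#PF = (6−2)·6^(2−1) = 4·6 = 24
E.g. (1,1) → sorted (1,1): b_i ≤ 3+i ∀i, a PF.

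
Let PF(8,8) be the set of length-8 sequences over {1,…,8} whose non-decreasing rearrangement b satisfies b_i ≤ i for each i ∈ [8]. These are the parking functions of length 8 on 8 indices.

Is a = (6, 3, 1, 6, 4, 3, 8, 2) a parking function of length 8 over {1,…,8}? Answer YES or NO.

YES

Sorted: b = (1, 2, 3, 3, 4, 6, 6, 8).
  b_1=1 ≤ 1
  b_2=2 ≤ 2
  b_3=3 ≤ 3
  b_4=3 ≤ 4
  b_5=4 ≤ 5
  b_6=6 ≤ 6
  b_7=6 ≤ 7
  b_8=8 ≤ 8
All bounds hold ⇒ YES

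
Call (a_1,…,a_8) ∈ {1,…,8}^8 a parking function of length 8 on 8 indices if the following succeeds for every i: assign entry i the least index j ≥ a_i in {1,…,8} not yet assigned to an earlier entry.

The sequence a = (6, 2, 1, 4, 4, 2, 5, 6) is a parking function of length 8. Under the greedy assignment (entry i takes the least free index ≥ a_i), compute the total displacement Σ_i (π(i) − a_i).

Σπ = 36 ({1..8} each once); Σa = 6+2+1+4+4+2+5+6 = 30; disp = 36−30 = 6.

6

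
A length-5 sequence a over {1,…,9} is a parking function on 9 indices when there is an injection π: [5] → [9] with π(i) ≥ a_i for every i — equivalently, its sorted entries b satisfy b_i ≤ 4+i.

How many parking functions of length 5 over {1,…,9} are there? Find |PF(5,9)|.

#PF = (9−5+1)·(9+1)^(5−1) = 5·10000 = 50000
One tuple (3,2,4,8,2) → sorted (2,2,3,4,8): b_i ≤ 4+i ∀i, a PF.

50000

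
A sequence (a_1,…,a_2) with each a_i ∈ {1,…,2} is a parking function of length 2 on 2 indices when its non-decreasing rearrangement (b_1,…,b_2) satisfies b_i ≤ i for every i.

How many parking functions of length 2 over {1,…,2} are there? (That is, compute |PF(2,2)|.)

3

#PF = 1·3^1 = 1 · 3 = 3 [KW]
Check (1,1) → sorted (1,1): b_i ≤ i ∀i, a PF.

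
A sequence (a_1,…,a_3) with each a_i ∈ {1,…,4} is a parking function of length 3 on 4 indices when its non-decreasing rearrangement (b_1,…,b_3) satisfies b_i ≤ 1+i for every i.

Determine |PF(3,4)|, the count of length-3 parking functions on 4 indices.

|PF(3,4)| = 2·5^2 = 2×25 = 50 (Konheim–Weiss)
E.g. (2,4,1) → sorted (1,2,4): b_i ≤ 1+i ∀i, a PF.

50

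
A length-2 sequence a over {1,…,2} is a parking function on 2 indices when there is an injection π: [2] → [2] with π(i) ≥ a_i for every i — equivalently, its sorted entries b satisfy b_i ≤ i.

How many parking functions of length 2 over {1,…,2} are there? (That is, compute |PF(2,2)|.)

|PF(2,2)| = (2+1−2)·(2+1)^{2−1} = 1·3 = 3 (Konheim–Weiss)
Check (2,1) → sorted (1,2): b_i ≤ i ∀i, a PF.

3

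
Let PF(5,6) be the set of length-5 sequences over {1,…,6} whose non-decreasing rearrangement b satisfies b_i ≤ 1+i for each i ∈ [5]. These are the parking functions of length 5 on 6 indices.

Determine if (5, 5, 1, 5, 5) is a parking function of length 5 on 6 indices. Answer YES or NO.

NO

Order a: b = (1, 5, 5, 5, 5).
  b_1=1 ≤ 2
  b_2=5 > 3
  fails at i=2 ⇒ NO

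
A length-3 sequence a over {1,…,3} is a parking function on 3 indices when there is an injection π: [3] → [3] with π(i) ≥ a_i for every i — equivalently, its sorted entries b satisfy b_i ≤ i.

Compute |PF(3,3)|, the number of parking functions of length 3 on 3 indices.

|PF(3,3)| = (3+1−3)·(3+1)^{3−1} = 1 · 16 = 16 (Pollak)
E.g. (2,1,3) → sorted (1,2,3): b_i ≤ i ∀i, a PF.

16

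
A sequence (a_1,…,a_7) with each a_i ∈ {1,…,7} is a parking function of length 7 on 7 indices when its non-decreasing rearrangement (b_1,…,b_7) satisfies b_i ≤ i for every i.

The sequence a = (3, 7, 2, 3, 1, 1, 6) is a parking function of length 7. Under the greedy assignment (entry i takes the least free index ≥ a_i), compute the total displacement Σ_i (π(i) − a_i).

Σπ = 7·8/2 = 28 (π permutes [7]); Σa = 3+7+2+3+1+1+6 = 23; disp = 28−23 = 5.

5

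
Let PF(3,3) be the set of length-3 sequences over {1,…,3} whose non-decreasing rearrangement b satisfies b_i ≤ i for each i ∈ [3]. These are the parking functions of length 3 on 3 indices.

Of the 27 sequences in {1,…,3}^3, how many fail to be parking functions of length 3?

#PF = (3−3+1)·(3+1)^(3−1) = 1 · 16 = 16 (Pollak)
Example (3,3,1) → sorted (1,3,3): b_2=3>2, not a PF.
So 27 − 16 = 11 fail.

11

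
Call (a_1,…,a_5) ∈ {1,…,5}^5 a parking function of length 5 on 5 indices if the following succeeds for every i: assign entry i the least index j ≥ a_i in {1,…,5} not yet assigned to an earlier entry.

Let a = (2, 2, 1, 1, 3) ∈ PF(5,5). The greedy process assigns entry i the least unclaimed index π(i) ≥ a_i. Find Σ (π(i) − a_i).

Σπ = 5·6/2 = 15 (π permutes [5]); Σa = 2+2+1+1+3 = 9; disp = 15−9 = 6.

6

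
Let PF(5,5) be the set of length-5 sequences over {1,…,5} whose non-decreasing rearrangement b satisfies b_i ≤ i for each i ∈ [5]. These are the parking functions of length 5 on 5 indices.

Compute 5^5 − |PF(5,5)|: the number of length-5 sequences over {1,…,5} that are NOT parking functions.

#PF = (5+1−5)·(5+1)^{5−1} = 1×1296 = 1296
E.g. (5,5,5,5,3) → sorted (3,5,5,5,5): b_1=3>1, not a PF.
5^5 − 1296 = 3125 − 1296 = 1829

1829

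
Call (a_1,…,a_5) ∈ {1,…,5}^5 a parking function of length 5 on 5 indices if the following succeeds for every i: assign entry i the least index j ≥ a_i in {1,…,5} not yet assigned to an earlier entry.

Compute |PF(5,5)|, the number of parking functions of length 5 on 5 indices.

1296

Count = (5−5+1)·(5+1)^(5−1) = 1·1296 = 1296 [KW]
One tuple (5,1,4,1,2) → sorted (1,1,2,4,5): b_i ≤ i ∀i, a PF.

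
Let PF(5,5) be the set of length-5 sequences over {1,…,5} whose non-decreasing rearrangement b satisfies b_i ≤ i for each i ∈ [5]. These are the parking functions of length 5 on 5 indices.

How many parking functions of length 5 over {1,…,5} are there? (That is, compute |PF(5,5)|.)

1296

Count = (5+1−5)·(5+1)^{5−1} = 1×1296 = 1296 (Pollak)
E.g. (1,2,2,4,1) → sorted (1,1,2,2,4): b_i ≤ i ∀i, a PF.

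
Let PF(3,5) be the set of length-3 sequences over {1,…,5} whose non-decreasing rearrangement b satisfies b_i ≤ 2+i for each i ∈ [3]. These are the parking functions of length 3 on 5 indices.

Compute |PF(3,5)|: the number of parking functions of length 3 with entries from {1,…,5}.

#PF = 3·6^2 = 3×36 = 108 (Konheim–Weiss)
One tuple (1,3,3) → sorted (1,3,3): b_i ≤ 2+i ∀i, a PF.

108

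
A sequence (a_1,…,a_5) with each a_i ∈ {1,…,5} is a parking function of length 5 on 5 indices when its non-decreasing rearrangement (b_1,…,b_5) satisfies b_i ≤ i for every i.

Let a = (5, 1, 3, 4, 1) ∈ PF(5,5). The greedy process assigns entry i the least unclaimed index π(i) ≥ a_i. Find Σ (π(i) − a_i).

1

Σπ(i) = 1+…+5 = 15; Σa = 5+1+3+4+1 = 14; disp = 15−14 = 1.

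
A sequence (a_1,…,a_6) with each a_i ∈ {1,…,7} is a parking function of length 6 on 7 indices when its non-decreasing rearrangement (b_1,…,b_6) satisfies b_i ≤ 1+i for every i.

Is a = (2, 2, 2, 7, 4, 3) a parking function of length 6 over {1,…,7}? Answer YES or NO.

YES

Order a: b = (2, 2, 2, 3, 4, 7).
  b_1=2 ≤ 2
  b_2=2 ≤ 3
  b_3=2 ≤ 4
  b_4=3 ≤ 5
  b_5=4 ≤ 6
  b_6=7 ≤ 7
All bounds hold ⇒ YES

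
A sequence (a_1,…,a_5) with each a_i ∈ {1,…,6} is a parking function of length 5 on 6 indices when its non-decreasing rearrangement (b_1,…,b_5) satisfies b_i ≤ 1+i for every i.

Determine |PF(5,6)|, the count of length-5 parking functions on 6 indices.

|PF(5,6)| = (6−5+1)·(6+1)^(5−1) = 2×2401 = 4802 (Pollak)
E.g. (1,3,4,5,4) → sorted (1,3,4,4,5): b_i ≤ 1+i ∀i, a PF.

4802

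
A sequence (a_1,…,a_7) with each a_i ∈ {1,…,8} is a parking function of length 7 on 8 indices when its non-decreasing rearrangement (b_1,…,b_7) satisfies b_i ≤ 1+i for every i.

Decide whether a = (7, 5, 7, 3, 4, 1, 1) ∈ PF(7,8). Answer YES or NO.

Rearranged: b = (1, 1, 3, 4, 5, 7, 7).
  b_1=1 ≤ 2
  b_2=1 ≤ 3
  b_3=3 ≤ 4
  b_4=4 ≤ 5
  b_5=5 ≤ 6
  b_6=7 ≤ 7
  b_7=7 ≤ 8
All bounds hold ⇒ YES

YES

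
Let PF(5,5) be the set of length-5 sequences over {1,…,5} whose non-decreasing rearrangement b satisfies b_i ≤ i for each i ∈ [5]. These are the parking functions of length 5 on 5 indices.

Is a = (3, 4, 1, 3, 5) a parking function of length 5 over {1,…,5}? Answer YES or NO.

Order a: b = (1, 3, 3, 4, 5).
  b_1=1 ≤ 1
  b_2=3 > 2
  fails at i=2 ⇒ NO

NO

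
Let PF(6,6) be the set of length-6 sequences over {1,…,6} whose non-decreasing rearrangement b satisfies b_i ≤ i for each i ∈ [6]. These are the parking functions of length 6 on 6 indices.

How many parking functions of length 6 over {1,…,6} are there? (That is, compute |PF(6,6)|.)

16807

#PF = (6−6+1)·(6+1)^(6−1) = 1×16807 = 16807 [KW]
E.g. (1,1,5,2,2,1) → sorted (1,1,1,2,2,5): b_i ≤ i ∀i, a PF.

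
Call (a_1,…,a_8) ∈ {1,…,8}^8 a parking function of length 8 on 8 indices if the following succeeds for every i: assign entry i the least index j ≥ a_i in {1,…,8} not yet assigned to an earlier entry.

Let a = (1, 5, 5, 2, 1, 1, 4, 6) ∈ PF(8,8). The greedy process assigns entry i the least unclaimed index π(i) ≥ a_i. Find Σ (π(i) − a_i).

Σπ = 8·9/2 = 36 (π permutes [8]); Σa = 1+5+5+2+1+1+4+6 = 25; disp = 36−25 = 11.

11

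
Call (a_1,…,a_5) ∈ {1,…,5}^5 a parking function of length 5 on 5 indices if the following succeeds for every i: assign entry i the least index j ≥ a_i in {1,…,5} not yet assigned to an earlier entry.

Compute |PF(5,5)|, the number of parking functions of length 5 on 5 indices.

1296

#PF = 1·6^4 = 1 · 1296 = 1296 [KW]
Example (4,4,1,1,2) → sorted (1,1,2,4,4): b_i ≤ i ∀i, a PF.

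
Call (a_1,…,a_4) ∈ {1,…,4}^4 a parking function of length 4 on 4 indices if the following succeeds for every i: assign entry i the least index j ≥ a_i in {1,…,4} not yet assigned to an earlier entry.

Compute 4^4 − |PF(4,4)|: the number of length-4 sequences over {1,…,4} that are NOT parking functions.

#PF = (4+1−4)·(4+1)^{4−1} = 1×125 = 125
One tuple (2,2,2,3) → sorted (2,2,2,3): b_1=2>1, not a PF.
So 256 − 125 = 131 fail.

131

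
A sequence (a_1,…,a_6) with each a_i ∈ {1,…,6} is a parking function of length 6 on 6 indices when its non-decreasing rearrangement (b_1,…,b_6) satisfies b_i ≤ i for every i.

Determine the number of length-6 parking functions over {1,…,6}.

|PF(6,6)| = (6−6+1)·(6+1)^(6−1) = 1 · 16807 = 16807 (Konheim–Weiss)
Check (6,1,2,3,2,4) → sorted (1,2,2,3,4,6): b_i ≤ i ∀i, a PF.

16807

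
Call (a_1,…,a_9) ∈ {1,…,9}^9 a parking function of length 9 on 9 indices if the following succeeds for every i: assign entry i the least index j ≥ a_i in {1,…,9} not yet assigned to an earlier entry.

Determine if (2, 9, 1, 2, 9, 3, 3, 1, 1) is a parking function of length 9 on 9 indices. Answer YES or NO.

NO

Order a: b = (1, 1, 1, 2, 2, 3, 3, 9, 9).
  b_1=1 ≤ 1
  b_2=1 ≤ 2
  b_3=1 ≤ 3
  b_4=2 ≤ 4
  b_5=2 ≤ 5
  b_6=3 ≤ 6
  b_7=3 ≤ 7
  b_8=9 > 8
  fails at i=8 ⇒ NO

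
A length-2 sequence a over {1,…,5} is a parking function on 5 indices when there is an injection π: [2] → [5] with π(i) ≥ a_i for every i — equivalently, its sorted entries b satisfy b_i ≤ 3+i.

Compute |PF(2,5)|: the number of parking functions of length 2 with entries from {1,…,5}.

24

|PF(2,5)| = (6−2)·6^(2−1) = 4×6 = 24
Check (2,5) → sorted (2,5): b_i ≤ 3+i ∀i, a PF.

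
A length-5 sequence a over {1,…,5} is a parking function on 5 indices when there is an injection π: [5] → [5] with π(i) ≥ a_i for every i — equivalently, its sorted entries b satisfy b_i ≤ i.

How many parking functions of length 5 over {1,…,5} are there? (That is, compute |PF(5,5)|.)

Count = (6−5)·6^(5−1) = 1 · 1296 = 1296
E.g. (5,1,1,2,4) → sorted (1,1,2,4,5): b_i ≤ i ∀i, a PF.

1296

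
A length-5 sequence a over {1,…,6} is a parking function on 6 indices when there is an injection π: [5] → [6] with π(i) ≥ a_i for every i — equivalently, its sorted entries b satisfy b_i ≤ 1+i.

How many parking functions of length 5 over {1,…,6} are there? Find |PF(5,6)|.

#PF = (7−5)·7^(5−1) = 2·2401 = 4802 (Konheim–Weiss)
Check (2,4,5,1,1) → sorted (1,1,2,4,5): b_i ≤ 1+i ∀i, a PF.

4802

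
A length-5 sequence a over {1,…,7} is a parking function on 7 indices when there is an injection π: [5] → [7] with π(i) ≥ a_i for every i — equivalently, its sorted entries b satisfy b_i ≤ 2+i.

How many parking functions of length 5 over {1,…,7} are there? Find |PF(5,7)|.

|PF| = (8−5)·8^(5−1) = 3 · 4096 = 12288 [KW]
E.g. (4,2,3,3,6) → sorted (2,3,3,4,6): b_i ≤ 2+i ∀i, a PF.

12288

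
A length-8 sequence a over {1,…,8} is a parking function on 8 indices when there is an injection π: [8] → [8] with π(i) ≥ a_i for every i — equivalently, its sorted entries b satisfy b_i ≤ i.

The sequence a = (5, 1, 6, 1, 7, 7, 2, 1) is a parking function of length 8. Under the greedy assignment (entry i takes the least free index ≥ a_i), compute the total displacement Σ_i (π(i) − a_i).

6

Σπ = 36 ({1..8} each once); Σa = 5+1+6+1+7+7+2+1 = 30; disp = 36−30 = 6.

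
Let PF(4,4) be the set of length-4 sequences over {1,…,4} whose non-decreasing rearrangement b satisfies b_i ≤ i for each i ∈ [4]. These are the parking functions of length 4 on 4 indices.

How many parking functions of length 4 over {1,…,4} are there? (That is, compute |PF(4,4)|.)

|PF(4,4)| = (4+1−4)·(4+1)^{4−1} = 1·125 = 125 (Konheim–Weiss)
E.g. (1,2,4,1) → sorted (1,1,2,4): b_i ≤ i ∀i, a PF.

125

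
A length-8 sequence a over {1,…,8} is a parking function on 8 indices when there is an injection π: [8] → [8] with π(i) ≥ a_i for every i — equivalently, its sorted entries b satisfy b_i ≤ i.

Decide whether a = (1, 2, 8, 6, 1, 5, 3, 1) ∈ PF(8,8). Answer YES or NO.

YES

Rearranged: b = (1, 1, 1, 2, 3, 5, 6, 8).
  b_1=1 ≤ 1
  b_2=1 ≤ 2
  b_3=1 ≤ 3
  b_4=2 ≤ 4
  b_5=3 ≤ 5
  b_6=5 ≤ 6
  b_7=6 ≤ 7
  b_8=8 ≤ 8
All bounds hold ⇒ YES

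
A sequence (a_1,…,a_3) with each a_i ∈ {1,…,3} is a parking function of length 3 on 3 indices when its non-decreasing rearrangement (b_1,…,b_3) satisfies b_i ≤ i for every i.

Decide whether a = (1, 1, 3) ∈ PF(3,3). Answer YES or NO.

YES

Order a: b = (1, 1, 3).
  b_1=1 ≤ 1
  b_2=1 ≤ 2
  b_3=3 ≤ 3
All bounds hold ⇒ YES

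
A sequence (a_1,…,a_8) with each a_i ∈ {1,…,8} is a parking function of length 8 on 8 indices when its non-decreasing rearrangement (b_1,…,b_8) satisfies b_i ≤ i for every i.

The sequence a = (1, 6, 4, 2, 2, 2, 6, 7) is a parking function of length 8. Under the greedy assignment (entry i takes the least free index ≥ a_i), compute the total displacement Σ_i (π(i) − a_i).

6

Σπ(i) = 1+…+8 = 36; Σa = 1+6+4+2+2+2+6+7 = 30; disp = 36−30 = 6.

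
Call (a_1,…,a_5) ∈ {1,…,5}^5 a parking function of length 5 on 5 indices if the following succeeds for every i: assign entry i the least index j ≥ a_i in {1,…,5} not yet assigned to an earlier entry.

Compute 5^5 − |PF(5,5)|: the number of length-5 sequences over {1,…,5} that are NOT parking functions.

|PF(5,5)| = (5+1−5)·(5+1)^{5−1} = 1×1296 = 1296 [KW]
E.g. (5,3,5,3,2) → sorted (2,3,3,5,5): b_1=2>1, not a PF.
5^5 − 1296 = 3125 − 1296 = 1829

1829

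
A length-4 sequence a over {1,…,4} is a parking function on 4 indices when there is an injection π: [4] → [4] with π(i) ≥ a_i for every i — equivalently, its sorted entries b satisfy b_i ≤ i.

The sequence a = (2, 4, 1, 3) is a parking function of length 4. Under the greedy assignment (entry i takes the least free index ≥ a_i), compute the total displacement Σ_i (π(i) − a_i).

Σπ(i) = 1+…+4 = 10; Σa = 2+4+1+3 = 10; disp = 10−10 = 0.

0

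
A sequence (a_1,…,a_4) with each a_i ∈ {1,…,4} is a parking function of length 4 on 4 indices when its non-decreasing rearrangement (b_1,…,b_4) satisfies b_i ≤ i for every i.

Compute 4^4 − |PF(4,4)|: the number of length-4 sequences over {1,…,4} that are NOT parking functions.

|PF| = (4+1−4)·(4+1)^{4−1} = 1×125 = 125 (Pollak)
Example (2,3,3,3) → sorted (2,3,3,3): b_1=2>1, not a PF.
So 256 − 125 = 131 fail.

131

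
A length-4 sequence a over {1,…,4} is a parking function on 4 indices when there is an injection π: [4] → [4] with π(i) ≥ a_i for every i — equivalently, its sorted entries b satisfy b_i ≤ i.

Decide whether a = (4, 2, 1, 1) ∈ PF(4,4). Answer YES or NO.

YES

Sorted: b = (1, 1, 2, 4).
  b_1=1 ≤ 1
  b_2=1 ≤ 2
  b_3=2 ≤ 3
  b_4=4 ≤ 4
All bounds hold ⇒ YES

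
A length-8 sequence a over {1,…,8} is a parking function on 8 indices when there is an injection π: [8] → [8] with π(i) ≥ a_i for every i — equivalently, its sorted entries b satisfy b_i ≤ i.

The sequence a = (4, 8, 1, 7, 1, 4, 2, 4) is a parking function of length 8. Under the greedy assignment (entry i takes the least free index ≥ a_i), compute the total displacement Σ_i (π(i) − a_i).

Σπ(i) = 1+…+8 = 36; Σa = 4+8+1+7+1+4+2+4 = 31; disp = 36−31 = 5.

5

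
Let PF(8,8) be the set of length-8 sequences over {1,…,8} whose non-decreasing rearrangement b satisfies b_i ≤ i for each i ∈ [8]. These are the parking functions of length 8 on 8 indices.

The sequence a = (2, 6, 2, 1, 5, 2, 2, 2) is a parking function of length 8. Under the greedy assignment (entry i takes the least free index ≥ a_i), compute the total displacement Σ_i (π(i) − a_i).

Σπ(i) = 1+…+8 = 36; Σa = 2+6+2+1+5+2+2+2 = 22; disp = 36−22 = 14.

14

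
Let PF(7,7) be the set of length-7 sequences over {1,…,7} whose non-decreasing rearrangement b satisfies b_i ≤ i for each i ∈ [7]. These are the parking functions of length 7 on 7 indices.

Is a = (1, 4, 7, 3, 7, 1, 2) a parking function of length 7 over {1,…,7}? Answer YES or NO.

NO

Rearranged: b = (1, 1, 2, 3, 4, 7, 7).
  b_1=1 ≤ 1
  b_2=1 ≤ 2
  b_3=2 ≤ 3
  b_4=3 ≤ 4
  b_5=4 ≤ 5
  b_6=7 > 6
  fails at i=6 ⇒ NO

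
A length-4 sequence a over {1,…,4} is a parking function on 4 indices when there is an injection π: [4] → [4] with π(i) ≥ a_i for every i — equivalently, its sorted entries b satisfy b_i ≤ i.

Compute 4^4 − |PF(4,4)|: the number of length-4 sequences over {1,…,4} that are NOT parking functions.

|PF(4,4)| = 1·5^3 = 1×125 = 125
Check (1,4,4,3) → sorted (1,3,4,4): b_2=3>2, not a PF.
4^4 − 125 = 256 − 125 = 131

131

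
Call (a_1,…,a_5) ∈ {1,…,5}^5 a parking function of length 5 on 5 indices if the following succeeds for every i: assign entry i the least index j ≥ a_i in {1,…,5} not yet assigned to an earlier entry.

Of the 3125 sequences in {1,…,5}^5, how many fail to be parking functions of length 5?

1829

|PF| = 1·6^4 = 1·1296 = 1296
E.g. (2,5,4,5,4) → sorted (2,4,4,5,5): b_1=2>1, not a PF.
Total 3125; non-PF = 3125−1296 = 1829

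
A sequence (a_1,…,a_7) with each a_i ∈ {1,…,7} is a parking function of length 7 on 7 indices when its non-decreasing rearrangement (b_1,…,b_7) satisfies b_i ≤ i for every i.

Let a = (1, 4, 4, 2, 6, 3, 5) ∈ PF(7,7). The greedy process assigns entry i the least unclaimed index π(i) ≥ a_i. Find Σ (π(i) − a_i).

3

Σπ = 28 ({1..7} each once); Σa = 1+4+4+2+6+3+5 = 25; disp = 28−25 = 3.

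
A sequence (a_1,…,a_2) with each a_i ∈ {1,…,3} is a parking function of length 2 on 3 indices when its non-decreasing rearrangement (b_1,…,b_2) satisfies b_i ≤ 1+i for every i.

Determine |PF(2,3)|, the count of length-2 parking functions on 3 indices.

|PF| = 2·4^1 = 2·4 = 8 (Pollak)
E.g. (2,2) → sorted (2,2): b_i ≤ 1+i ∀i, a PF.

8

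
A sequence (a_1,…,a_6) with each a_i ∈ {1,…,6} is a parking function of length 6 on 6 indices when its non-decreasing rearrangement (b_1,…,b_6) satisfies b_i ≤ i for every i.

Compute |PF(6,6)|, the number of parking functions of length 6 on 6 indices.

16807

|PF| = (7−6)·7^(6−1) = 1·16807 = 16807
Check (1,2,6,1,5,1) → sorted (1,1,1,2,5,6): b_i ≤ i ∀i, a PF.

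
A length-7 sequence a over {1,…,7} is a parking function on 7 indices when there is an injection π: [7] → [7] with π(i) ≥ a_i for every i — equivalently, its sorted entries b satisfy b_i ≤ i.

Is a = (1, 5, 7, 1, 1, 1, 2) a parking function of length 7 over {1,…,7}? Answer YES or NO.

Order a: b = (1, 1, 1, 1, 2, 5, 7).
  b_1=1 ≤ 1
  b_2=1 ≤ 2
  b_3=1 ≤ 3
  b_4=1 ≤ 4
  b_5=2 ≤ 5
  b_6=5 ≤ 6
  b_7=7 ≤ 7
All bounds hold ⇒ YES

YES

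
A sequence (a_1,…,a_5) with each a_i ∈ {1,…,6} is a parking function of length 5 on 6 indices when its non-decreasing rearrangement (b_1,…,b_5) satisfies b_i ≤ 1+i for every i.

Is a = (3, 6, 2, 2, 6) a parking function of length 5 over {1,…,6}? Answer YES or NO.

Rearranged: b = (2, 2, 3, 6, 6).
  b_1=2 ≤ 2
  b_2=2 ≤ 3
  b_3=3 ≤ 4
  b_4=6 > 5
  fails at i=4 ⇒ NO

NO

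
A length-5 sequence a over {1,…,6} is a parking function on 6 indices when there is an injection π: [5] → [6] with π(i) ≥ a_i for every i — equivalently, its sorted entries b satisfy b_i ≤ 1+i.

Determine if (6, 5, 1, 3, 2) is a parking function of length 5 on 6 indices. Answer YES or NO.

Order a: b = (1, 2, 3, 5, 6).
  b_1=1 ≤ 2
  b_2=2 ≤ 3
  b_3=3 ≤ 4
  b_4=5 ≤ 5
  b_5=6 ≤ 6
All bounds hold ⇒ YES

YES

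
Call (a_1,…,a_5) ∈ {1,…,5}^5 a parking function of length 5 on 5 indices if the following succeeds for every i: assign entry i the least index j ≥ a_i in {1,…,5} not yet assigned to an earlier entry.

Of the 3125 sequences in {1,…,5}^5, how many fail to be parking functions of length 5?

|PF| = (5+1−5)·(5+1)^{5−1} = 1×1296 = 1296
One tuple (5,5,5,3,2) → sorted (2,3,5,5,5): b_1=2>1, not a PF.
5^5 − 1296 = 3125 − 1296 = 1829

1829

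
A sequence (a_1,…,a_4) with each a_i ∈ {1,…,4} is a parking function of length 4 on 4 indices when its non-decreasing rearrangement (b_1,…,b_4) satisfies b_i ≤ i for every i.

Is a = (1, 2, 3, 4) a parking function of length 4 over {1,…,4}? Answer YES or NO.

YES

Sorted: b = (1, 2, 3, 4).
  b_1=1 ≤ 1
  b_2=2 ≤ 2
  b_3=3 ≤ 3
  b_4=4 ≤ 4
All bounds hold ⇒ YES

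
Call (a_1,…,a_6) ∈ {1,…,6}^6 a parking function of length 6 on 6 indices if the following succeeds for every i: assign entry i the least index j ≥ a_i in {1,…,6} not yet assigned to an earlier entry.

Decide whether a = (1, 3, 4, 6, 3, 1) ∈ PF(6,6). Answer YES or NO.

Sorted: b = (1, 1, 3, 3, 4, 6).
  b_1=1 ≤ 1
  b_2=1 ≤ 2
  b_3=3 ≤ 3
  b_4=3 ≤ 4
  b_5=4 ≤ 5
  b_6=6 ≤ 6
All bounds hold ⇒ YES

YES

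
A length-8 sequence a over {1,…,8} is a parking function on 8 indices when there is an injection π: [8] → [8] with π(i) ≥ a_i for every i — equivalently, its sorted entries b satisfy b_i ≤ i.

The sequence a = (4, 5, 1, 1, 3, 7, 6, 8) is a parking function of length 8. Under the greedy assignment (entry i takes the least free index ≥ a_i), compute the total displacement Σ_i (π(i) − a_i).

Σπ(i) = 1+…+8 = 36; Σa = 4+5+1+1+3+7+6+8 = 35; disp = 36−35 = 1.

1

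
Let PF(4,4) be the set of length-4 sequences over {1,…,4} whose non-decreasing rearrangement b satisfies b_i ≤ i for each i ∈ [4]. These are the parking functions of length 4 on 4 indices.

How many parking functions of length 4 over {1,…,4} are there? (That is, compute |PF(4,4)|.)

|PF| = 1·5^3 = 1×125 = 125 (Pollak)
One tuple (2,3,4,1) → sorted (1,2,3,4): b_i ≤ i ∀i, a PF.

125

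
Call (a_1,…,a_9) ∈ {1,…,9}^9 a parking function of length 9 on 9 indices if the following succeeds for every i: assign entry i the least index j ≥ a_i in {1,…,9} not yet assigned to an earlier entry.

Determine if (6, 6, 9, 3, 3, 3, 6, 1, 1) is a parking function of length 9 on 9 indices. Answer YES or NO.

YES

Order a: b = (1, 1, 3, 3, 3, 6, 6, 6, 9).
  b_1=1 ≤ 1
  b_2=1 ≤ 2
  b_3=3 ≤ 3
  b_4=3 ≤ 4
  b_5=3 ≤ 5
  b_6=6 ≤ 6
  b_7=6 ≤ 7
  b_8=6 ≤ 8
  b_9=9 ≤ 9
All bounds hold ⇒ YES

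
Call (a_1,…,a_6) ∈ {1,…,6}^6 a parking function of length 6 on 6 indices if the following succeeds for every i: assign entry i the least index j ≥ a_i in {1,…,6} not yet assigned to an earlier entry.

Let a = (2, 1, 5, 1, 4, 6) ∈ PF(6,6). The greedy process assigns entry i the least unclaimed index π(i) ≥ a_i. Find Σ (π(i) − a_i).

Σπ = 21 ({1..6} each once); Σa = 2+1+5+1+4+6 = 19; disp = 21−19 = 2.

2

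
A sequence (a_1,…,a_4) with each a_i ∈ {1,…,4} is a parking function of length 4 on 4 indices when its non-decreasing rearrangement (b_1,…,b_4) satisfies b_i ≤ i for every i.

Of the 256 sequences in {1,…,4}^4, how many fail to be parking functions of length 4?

|PF(4,4)| = 1·5^3 = 1 · 125 = 125 (Konheim–Weiss)
Check (2,2,4,2) → sorted (2,2,2,4): b_1=2>1, not a PF.
Total 256; non-PF = 256−125 = 131

131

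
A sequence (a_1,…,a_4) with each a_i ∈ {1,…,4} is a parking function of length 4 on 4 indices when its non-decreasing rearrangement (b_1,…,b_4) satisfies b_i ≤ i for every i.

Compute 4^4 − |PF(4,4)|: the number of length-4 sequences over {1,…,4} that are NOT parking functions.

131

Count = (4−4+1)·(4+1)^(4−1) = 1 · 125 = 125 (Konheim–Weiss)
Example (2,3,3,3) → sorted (2,3,3,3): b_1=2>1, not a PF.
Total 256; non-PF = 256−125 = 131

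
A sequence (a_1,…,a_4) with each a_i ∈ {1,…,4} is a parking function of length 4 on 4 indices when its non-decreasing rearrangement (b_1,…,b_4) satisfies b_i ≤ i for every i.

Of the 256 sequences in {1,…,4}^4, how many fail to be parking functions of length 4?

131

|PF| = (5−4)·5^(4−1) = 1·125 = 125 [KW]
Check (3,4,4,3) → sorted (3,3,4,4): b_1=3>1, not a PF.
So 256 − 125 = 131 fail.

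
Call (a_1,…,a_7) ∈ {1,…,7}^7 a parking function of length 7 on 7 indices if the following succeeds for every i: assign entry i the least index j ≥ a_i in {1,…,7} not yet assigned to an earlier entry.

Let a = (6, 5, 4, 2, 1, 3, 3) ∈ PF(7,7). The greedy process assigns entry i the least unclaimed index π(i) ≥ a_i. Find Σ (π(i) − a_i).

4

Σπ = 7·8/2 = 28 (π permutes [7]); Σa = 6+5+4+2+1+3+3 = 24; disp = 28−24 = 4.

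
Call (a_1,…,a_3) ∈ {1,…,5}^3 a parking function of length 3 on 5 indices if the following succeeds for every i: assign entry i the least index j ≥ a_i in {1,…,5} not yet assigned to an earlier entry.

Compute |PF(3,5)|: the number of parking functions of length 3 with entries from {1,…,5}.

108

Count = (5−3+1)·(5+1)^(3−1) = 3 · 36 = 108 (Pollak)
Example (2,1,3) → sorted (1,2,3): b_i ≤ 2+i ∀i, a PF.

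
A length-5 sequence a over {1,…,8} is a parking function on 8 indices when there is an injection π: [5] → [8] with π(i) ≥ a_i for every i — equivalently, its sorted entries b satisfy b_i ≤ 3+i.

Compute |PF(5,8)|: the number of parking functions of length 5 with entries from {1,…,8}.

26244

|PF| = (9−5)·9^(5−1) = 4 · 6561 = 26244
Check (7,4,4,2,8) → sorted (2,4,4,7,8): b_i ≤ 3+i ∀i, a PF.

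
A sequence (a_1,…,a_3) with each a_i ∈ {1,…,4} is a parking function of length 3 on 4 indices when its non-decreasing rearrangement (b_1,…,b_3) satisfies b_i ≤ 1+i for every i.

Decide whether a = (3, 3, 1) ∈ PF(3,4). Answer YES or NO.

YES

Sorted: b = (1, 3, 3).
  b_1=1 ≤ 2
  b_2=3 ≤ 3
  b_3=3 ≤ 4
All bounds hold ⇒ YES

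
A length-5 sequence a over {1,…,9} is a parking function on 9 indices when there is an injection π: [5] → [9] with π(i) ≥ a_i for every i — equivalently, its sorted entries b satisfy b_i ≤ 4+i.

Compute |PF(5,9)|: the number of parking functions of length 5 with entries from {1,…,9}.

Count = 5·10^4 = 5·10000 = 50000 [KW]
Check (7,4,6,3,7) → sorted (3,4,6,7,7): b_i ≤ 4+i ∀i, a PF.

50000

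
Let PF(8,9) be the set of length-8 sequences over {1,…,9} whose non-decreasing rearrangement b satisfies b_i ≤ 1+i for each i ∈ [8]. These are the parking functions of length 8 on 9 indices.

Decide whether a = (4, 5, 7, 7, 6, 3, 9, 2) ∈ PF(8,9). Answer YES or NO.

YES

Rearranged: b = (2, 3, 4, 5, 6, 7, 7, 9).
  b_1=2 ≤ 2
  b_2=3 ≤ 3
  b_3=4 ≤ 4
  b_4=5 ≤ 5
  b_5=6 ≤ 6
  b_6=7 ≤ 7
  b_7=7 ≤ 8
  b_8=9 ≤ 9
All bounds hold ⇒ YES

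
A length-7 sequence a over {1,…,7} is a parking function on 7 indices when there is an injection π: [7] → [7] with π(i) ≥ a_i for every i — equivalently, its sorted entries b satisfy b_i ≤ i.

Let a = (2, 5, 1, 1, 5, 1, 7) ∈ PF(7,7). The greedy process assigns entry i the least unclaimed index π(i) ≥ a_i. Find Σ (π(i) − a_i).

6

Σπ = 28 ({1..7} each once); Σa = 2+5+1+1+5+1+7 = 22; disp = 28−22 = 6.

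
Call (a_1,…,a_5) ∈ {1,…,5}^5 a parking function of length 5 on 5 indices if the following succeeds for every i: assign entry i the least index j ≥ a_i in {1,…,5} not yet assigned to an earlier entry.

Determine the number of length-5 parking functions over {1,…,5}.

#PF = (6−5)·6^(5−1) = 1×1296 = 1296 (Konheim–Weiss)
E.g. (3,4,1,2,2) → sorted (1,2,2,3,4): b_i ≤ i ∀i, a PF.

1296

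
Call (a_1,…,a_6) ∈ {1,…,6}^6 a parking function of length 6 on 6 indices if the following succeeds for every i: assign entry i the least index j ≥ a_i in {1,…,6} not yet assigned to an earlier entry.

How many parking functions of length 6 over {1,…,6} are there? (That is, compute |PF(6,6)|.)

16807

|PF| = (7−6)·7^(6−1) = 1·16807 = 16807 (Konheim–Weiss)
Check (1,6,2,2,3,4) → sorted (1,2,2,3,4,6): b_i ≤ i ∀i, a PF.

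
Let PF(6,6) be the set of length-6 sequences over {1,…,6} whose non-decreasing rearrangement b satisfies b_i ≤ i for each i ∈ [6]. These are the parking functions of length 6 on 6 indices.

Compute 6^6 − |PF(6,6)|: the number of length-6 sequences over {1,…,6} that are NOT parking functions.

|PF| = (6+1−6)·(6+1)^{6−1} = 1·16807 = 16807
Example (4,4,3,5,6,6) → sorted (3,4,4,5,6,6): b_1=3>1, not a PF.
6^6 − 16807 = 46656 − 16807 = 29849

29849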